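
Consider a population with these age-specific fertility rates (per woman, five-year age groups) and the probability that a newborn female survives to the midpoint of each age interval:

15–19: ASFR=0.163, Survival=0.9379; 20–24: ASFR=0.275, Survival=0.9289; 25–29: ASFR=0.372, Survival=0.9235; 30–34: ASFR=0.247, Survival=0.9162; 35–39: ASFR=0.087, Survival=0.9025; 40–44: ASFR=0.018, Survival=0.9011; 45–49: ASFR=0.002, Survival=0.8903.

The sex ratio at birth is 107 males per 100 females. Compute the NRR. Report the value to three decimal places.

Proportion female at birth = 100 / (100 + 107) = 0.48309.
Per-age-group product (5 × ASFR × survival probability):
  15–19: 5 × 0.163 × 0.9379 = 0.76439
  20–24: 5 × 0.275 × 0.9289 = 1.27724
  25–29: 5 × 0.372 × 0.9235 = 1.71771
  30–34: 5 × 0.247 × 0.9162 = 1.13151
  35–39: 5 × 0.087 × 0.9025 = 0.39259
  40–44: 5 × 0.018 × 0.9011 = 0.08110
  45–49: 5 × 0.002 × 0.8903 = 0.00890
Sum = 5.37344
NRR = 0.48309 × 5.37344 = 2.59586

2.596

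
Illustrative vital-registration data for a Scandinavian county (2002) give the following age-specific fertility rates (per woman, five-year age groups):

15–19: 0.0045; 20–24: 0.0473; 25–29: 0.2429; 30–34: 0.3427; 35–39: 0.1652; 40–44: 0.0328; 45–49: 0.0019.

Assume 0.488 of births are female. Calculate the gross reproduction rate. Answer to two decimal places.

Proportion female at birth = 0.488.
Sum of ASFRs = 0.0045 + 0.0473 + 0.2429 + 0.3427 + 0.1652 + 0.0328 + 0.0019 = 0.8373
TFR = 5 × 0.8373 = 4.1865
GRR = 0.488 × 4.1865 = 2.04301

2.04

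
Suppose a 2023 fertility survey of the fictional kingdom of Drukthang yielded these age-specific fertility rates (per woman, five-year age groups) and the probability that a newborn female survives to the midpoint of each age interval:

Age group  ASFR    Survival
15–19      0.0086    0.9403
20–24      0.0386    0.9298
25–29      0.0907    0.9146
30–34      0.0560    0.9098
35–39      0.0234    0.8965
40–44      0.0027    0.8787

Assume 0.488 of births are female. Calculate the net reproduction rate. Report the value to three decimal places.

0.491

Proportion female at birth = 0.488.
Survival-weighted fertility by age (5·fₓ·Sₓ):
  15–19: 5 × 0.0086 × 0.9403 = 0.04043
  20–24: 5 × 0.0386 × 0.9298 = 0.17945
  25–29: 5 × 0.0907 × 0.9146 = 0.41477
  30–34: 5 × 0.0560 × 0.9098 = 0.25474
  35–39: 5 × 0.0234 × 0.8965 = 0.10489
  40–44: 5 × 0.0027 × 0.8787 = 0.01186
Sum = 1.00614
NRR = 0.488 × 1.00614 = 0.49100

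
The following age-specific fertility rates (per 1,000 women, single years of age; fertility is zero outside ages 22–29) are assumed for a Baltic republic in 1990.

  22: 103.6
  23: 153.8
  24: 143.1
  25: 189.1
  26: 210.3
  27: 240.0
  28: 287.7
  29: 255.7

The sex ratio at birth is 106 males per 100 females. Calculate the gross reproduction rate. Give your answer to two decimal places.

0.77

Proportion female at birth = 100 / (100 + 106) = 0.48544.
Sum of ASFRs = 103.6 + 153.8 + 143.1 + 189.1 + 210.3 + 240.0 + 287.7 + 255.7 = 1583.3
TFR = 1583.3 / 1000 = 1.5833
GRR = 0.48544 × 1.5833 = 0.76860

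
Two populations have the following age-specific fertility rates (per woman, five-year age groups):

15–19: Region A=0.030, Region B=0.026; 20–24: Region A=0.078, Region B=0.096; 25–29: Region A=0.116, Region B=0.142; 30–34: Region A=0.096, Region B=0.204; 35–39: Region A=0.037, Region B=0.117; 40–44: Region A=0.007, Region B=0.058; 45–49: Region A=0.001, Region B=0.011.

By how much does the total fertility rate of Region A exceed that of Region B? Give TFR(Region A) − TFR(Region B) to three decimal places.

-1.445

Region A:
  Sum of ASFRs = 0.030 + 0.078 + 0.116 + 0.096 + 0.037 + 0.007 + 0.001 = 0.365
  TFR = 5 × 0.365 = 1.825
Region B:
  Sum of ASFRs = 0.026 + 0.096 + 0.142 + 0.204 + 0.117 + 0.058 + 0.011 = 0.654
  TFR = 5 × 0.654 = 3.27
Difference = 1.825 − 3.27 = -1.445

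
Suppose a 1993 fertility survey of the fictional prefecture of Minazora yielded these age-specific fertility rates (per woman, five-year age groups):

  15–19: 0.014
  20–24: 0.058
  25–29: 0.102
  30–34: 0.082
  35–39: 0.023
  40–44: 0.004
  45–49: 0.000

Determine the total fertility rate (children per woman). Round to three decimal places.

1.415

Sum of ASFRs = 0.014 + 0.058 + 0.102 + 0.082 + 0.023 + 0.004 + 0.000 = 0.283
TFR = 5 × 0.283 = 1.415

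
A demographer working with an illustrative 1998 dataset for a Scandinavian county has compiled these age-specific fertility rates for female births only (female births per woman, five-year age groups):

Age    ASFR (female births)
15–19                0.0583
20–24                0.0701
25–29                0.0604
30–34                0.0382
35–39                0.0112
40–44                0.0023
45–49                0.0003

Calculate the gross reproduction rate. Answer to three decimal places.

1.204

Sum of female ASFRs = 0.0583 + 0.0701 + 0.0604 + 0.0382 + 0.0112 + 0.0023 + 0.0003 = 0.2408
GRR = 5 × 0.2408 = 1.204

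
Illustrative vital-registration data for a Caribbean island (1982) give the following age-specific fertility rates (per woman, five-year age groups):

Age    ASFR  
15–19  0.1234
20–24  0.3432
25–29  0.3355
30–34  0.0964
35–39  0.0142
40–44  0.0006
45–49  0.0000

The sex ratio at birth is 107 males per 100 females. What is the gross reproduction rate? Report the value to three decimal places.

2.206

Proportion female at birth = 100 / (100 + 107) = 0.48309.
Sum of ASFRs = 0.1234 + 0.3432 + 0.3355 + 0.0964 + 0.0142 + 0.0006 + 0.0000 = 0.9133
TFR = 5 × 0.9133 = 4.5665
GRR = 0.48309 × 4.5665 = 2.20603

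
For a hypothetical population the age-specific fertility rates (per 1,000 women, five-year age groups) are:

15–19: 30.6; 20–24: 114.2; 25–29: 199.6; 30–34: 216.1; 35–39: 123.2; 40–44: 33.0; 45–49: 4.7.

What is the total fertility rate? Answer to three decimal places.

Sum of ASFRs = 30.6 + 114.2 + 199.6 + 216.1 + 123.2 + 33.0 + 4.7 = 721.4
TFR = 5 × 721.4 / 1000 = 3.607

3.607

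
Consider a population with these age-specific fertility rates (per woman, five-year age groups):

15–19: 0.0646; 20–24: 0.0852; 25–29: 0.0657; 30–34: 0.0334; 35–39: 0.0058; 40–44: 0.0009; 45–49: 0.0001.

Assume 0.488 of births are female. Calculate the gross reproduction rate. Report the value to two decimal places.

Proportion female at birth = 0.488.
Sum of ASFRs = 0.0646 + 0.0852 + 0.0657 + 0.0334 + 0.0058 + 0.0009 + 0.0001 = 0.2557
TFR = 5 × 0.2557 = 1.2785
GRR = 0.488 × 1.2785 = 0.62391

0.62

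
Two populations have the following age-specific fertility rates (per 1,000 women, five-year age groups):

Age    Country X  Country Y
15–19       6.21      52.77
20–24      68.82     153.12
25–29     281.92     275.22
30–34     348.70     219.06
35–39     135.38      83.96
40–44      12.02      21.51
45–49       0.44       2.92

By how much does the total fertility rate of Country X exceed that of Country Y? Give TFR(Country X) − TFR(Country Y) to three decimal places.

Country X:
  Sum of ASFRs = 6.21 + 68.82 + 281.92 + 348.70 + 135.38 + 12.02 + 0.44 = 853.49
  TFR = 5 × 853.49 / 1000 = 4.26745
Country Y:
  Sum of ASFRs = 52.77 + 153.12 + 275.22 + 219.06 + 83.96 + 21.51 + 2.92 = 808.56
  TFR = 5 × 808.56 / 1000 = 4.0428
Difference = 4.26745 − 4.0428 = 0.22465

0.225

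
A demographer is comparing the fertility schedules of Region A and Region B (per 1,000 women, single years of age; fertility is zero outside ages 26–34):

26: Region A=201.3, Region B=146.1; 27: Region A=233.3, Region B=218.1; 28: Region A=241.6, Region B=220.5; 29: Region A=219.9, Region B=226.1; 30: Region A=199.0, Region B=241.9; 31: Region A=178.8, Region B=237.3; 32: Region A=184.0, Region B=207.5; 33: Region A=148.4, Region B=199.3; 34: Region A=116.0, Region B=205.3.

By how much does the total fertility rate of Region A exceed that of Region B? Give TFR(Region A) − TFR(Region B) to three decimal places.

Region A:
  Sum of ASFRs = 201.3 + 233.3 + 241.6 + 219.9 + 199.0 + 178.8 + 184.0 + 148.4 + 116.0 = 1722.3
  TFR = 1722.3 / 1000 = 1.7223
Region B:
  Sum of ASFRs = 146.1 + 218.1 + 220.5 + 226.1 + 241.9 + 237.3 + 207.5 + 199.3 + 205.3 = 1902.1
  TFR = 1902.1 / 1000 = 1.9021
Difference = 1.7223 − 1.9021 = -0.1798

-0.180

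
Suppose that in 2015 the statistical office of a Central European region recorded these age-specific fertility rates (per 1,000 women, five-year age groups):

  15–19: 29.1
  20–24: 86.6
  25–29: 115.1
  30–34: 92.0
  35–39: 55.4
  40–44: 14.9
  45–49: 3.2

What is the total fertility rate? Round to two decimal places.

Sum of ASFRs = 29.1 + 86.6 + 115.1 + 92.0 + 55.4 + 14.9 + 3.2 = 396.3
TFR = 5 × 396.3 / 1000 = 1.9815

1.98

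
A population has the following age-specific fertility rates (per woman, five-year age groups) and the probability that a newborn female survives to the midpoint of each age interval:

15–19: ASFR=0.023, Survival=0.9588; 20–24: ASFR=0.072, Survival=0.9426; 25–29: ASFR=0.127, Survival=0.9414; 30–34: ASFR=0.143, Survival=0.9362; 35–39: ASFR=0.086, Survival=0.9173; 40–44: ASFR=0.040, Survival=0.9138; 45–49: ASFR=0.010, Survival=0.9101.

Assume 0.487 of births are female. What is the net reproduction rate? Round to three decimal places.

Proportion female at birth = 0.487.
Each age group contributes 5 × ASFR × survival:
  15–19: 5 × 0.023 × 0.9588 = 0.11026
  20–24: 5 × 0.072 × 0.9426 = 0.33934
  25–29: 5 × 0.127 × 0.9414 = 0.59779
  30–34: 5 × 0.143 × 0.9362 = 0.66938
  35–39: 5 × 0.086 × 0.9173 = 0.39444
  40–44: 5 × 0.040 × 0.9138 = 0.18276
  45–49: 5 × 0.010 × 0.9101 = 0.04551
Sum = 2.33948
NRR = 0.487 × 2.33948 = 1.13933

1.139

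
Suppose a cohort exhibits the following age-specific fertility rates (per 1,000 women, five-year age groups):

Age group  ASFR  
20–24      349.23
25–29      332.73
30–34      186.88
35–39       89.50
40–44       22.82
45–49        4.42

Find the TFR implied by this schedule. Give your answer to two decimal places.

Sum of ASFRs = 349.23 + 332.73 + 186.88 + 89.50 + 22.82 + 4.42 = 985.58
TFR = 5 × 985.58 / 1000 = 4.9279

4.93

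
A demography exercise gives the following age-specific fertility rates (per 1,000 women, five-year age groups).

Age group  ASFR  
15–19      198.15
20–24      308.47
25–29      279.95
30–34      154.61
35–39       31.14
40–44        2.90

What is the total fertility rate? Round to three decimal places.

4.876

Sum of ASFRs = 198.15 + 308.47 + 279.95 + 154.61 + 31.14 + 2.90 = 975.22
TFR = 5 × 975.22 / 1000 = 4.8761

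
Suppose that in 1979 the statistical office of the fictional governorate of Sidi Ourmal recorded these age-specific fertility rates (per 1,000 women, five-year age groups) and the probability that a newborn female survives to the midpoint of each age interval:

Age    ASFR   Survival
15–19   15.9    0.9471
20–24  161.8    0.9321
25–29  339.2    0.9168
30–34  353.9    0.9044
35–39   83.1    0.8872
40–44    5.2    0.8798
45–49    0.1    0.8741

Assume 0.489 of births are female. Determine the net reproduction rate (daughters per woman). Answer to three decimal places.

2.140

Proportion female at birth = 0.489.
Weighting each age-specific rate by interval width and survival:
  15–19: 5 × 15.9/1000 × 0.9471 = 0.07529
  20–24: 5 × 161.8/1000 × 0.9321 = 0.75407
  25–29: 5 × 339.2/1000 × 0.9168 = 1.55489
  30–34: 5 × 353.9/1000 × 0.9044 = 1.60034
  35–39: 5 × 83.1/1000 × 0.8872 = 0.36863
  40–44: 5 × 5.2/1000 × 0.8798 = 0.02287
  45–49: 5 × 0.1/1000 × 0.8741 = 0.00044
Sum = 4.37653
NRR = 0.489 × 4.37653 = 2.14012
NRR > 1, so each generation more than replaces itself.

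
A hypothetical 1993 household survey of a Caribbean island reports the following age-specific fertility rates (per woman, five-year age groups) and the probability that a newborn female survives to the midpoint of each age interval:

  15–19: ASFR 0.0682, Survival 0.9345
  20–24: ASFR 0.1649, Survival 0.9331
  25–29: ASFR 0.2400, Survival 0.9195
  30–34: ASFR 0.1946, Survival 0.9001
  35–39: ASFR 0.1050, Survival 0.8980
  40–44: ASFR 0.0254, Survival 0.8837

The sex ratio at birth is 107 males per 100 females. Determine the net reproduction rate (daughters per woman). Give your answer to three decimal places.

1.764

Proportion female at birth = 100 / (100 + 107) = 0.48309.
Weighting each age-specific rate by interval width and survival:
  15–19: 5 × 0.0682 × 0.9345 = 0.31866
  20–24: 5 × 0.1649 × 0.9331 = 0.76934
  25–29: 5 × 0.2400 × 0.9195 = 1.10340
  30–34: 5 × 0.1946 × 0.9001 = 0.87580
  35–39: 5 × 0.1050 × 0.8980 = 0.47145
  40–44: 5 × 0.0254 × 0.8837 = 0.11223
Sum = 3.65088
NRR = 0.48309 × 3.65088 = 1.76370
An NRR exceeding 1 indicates intrinsic growth under these rates.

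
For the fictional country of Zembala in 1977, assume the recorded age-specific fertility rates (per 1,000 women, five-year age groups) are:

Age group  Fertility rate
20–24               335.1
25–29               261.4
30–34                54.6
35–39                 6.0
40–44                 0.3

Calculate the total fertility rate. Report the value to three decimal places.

Sum of ASFRs = 335.1 + 261.4 + 54.6 + 6.0 + 0.3 = 657.4
TFR = 5 × 657.4 / 1000 = 3.287

3.287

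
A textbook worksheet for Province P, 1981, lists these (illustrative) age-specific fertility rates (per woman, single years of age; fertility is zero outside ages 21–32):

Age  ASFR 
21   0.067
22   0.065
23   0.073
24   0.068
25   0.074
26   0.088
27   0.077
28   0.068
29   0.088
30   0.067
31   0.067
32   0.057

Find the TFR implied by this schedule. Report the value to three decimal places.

0.859

Sum of ASFRs = 0.067 + 0.065 + 0.073 + 0.068 + 0.074 + 0.088 + 0.077 + 0.068 + 0.088 + 0.067 + 0.067 + 0.057 = 0.859
TFR = 0.859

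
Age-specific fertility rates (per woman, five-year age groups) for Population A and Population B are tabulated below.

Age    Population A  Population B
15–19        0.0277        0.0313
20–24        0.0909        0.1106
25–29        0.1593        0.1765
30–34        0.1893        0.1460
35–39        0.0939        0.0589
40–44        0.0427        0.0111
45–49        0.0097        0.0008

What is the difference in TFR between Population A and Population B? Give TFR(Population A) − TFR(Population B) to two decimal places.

Population A:
  Sum of ASFRs = 0.0277 + 0.0909 + 0.1593 + 0.1893 + 0.0939 + 0.0427 + 0.0097 = 0.6135
  TFR = 5 × 0.6135 = 3.0675
Population B:
  Sum of ASFRs = 0.0313 + 0.1106 + 0.1765 + 0.1460 + 0.0589 + 0.0111 + 0.0008 = 0.5352
  TFR = 5 × 0.5352 = 2.676
Difference = 3.0675 − 2.676 = 0.3915

0.39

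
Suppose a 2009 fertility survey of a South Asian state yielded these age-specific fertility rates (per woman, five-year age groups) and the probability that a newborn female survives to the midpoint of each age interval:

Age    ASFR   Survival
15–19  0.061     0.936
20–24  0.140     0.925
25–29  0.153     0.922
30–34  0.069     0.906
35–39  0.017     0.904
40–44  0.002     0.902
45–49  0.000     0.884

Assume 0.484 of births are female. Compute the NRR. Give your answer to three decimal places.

Proportion female at birth = 0.484.
Each age group contributes 5 × ASFR × survival:
  15–19: 5 × 0.061 × 0.936 = 0.28548
  20–24: 5 × 0.140 × 0.925 = 0.64750
  25–29: 5 × 0.153 × 0.922 = 0.70533
  30–34: 5 × 0.069 × 0.906 = 0.31257
  35–39: 5 × 0.017 × 0.904 = 0.07684
  40–44: 5 × 0.002 × 0.902 = 0.00902
  45–49: 5 × 0.000 × 0.884 = 0.00000
Sum = 2.03674
NRR = 0.484 × 2.03674 = 0.98578

0.986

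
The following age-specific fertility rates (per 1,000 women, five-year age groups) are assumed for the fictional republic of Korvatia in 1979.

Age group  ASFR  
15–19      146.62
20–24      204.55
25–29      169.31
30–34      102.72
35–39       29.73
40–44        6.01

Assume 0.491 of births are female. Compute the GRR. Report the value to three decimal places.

Proportion female at birth = 0.491.
Sum of ASFRs = 146.62 + 204.55 + 169.31 + 102.72 + 29.73 + 6.01 = 658.94
TFR = 5 × 658.94 / 1000 = 3.2947
GRR = 0.491 × 3.2947 = 1.61770

1.618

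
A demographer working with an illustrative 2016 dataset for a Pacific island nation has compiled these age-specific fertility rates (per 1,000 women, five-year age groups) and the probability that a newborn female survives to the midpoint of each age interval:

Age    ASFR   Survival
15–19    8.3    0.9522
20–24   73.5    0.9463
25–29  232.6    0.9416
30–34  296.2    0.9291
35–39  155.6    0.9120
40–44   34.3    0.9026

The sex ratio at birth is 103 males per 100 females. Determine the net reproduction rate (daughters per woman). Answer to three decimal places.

1.834

Proportion female at birth = 100 / (100 + 103) = 0.49261.
Survival-weighted fertility by age (5·fₓ·Sₓ):
  15–19: 5 × 8.3/1000 × 0.9522 = 0.03952
  20–24: 5 × 73.5/1000 × 0.9463 = 0.34777
  25–29: 5 × 232.6/1000 × 0.9416 = 1.09508
  30–34: 5 × 296.2/1000 × 0.9291 = 1.37600
  35–39: 5 × 155.6/1000 × 0.9120 = 0.70954
  40–44: 5 × 34.3/1000 × 0.9026 = 0.15480
Sum = 3.72271
NRR = 0.49261 × 3.72271 = 1.83384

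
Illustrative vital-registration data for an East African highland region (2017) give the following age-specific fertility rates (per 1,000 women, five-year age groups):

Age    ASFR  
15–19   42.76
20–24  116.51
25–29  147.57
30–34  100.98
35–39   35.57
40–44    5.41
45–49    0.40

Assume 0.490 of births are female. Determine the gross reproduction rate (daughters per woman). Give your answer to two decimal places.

1.10

Proportion female at birth = 0.490.
Sum of ASFRs = 42.76 + 116.51 + 147.57 + 100.98 + 35.57 + 5.41 + 0.40 = 449.20
TFR = 5 × 449.20 / 1000 = 2.246
GRR = 0.490 × 2.246 = 1.10054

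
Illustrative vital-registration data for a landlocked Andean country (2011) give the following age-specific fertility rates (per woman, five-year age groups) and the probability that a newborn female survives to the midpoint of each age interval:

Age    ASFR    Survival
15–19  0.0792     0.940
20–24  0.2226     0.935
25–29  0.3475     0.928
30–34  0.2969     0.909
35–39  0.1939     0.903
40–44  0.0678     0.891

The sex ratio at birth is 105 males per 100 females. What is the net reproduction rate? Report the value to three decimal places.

2.708

Proportion female at birth = 100 / (100 + 105) = 0.48780.
Per-age-group product (5 × ASFR × survival probability):
  15–19: 5 × 0.0792 × 0.940 = 0.37224
  20–24: 5 × 0.2226 × 0.935 = 1.04066
  25–29: 5 × 0.3475 × 0.928 = 1.61240
  30–34: 5 × 0.2969 × 0.909 = 1.34941
  35–39: 5 × 0.1939 × 0.903 = 0.87546
  40–44: 5 × 0.0678 × 0.891 = 0.30205
Sum = 5.55222
NRR = 0.48780 × 5.55222 = 2.70837
An NRR exceeding 1 indicates intrinsic growth under these rates.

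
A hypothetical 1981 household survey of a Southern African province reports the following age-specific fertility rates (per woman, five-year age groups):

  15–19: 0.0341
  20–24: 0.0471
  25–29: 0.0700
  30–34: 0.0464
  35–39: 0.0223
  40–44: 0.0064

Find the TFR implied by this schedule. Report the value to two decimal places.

Sum of ASFRs = 0.0341 + 0.0471 + 0.0700 + 0.0464 + 0.0223 + 0.0064 = 0.2263
TFR = 5 × 0.2263 = 1.1315

1.13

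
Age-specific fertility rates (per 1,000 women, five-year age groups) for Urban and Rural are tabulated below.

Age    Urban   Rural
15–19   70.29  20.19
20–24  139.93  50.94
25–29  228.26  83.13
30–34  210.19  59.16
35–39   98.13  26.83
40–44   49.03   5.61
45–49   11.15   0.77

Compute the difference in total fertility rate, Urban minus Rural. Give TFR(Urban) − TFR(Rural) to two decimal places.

Urban:
  Sum of ASFRs = 70.29 + 139.93 + 228.26 + 210.19 + 98.13 + 49.03 + 11.15 = 806.98
  TFR = 5 × 806.98 / 1000 = 4.0349
Rural:
  Sum of ASFRs = 20.19 + 50.94 + 83.13 + 59.16 + 26.83 + 5.61 + 0.77 = 246.63
  TFR = 5 × 246.63 / 1000 = 1.23315
Difference = 4.0349 − 1.23315 = 2.80175

2.80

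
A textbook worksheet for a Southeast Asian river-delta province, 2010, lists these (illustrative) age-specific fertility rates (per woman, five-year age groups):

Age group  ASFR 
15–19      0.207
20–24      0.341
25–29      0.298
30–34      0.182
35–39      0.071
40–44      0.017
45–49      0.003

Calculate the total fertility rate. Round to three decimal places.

5.595

Sum of ASFRs = 0.207 + 0.341 + 0.298 + 0.182 + 0.071 + 0.017 + 0.003 = 1.119
TFR = 5 × 1.119 = 5.595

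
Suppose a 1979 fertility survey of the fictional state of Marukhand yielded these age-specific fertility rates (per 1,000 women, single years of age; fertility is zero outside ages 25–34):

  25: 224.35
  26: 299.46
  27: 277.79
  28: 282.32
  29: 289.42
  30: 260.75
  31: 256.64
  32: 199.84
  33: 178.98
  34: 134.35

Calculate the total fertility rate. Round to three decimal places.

Sum of ASFRs = 224.35 + 299.46 + 277.79 + 282.32 + 289.42 + 260.75 + 256.64 + 199.84 + 178.98 + 134.35 = 2403.90
TFR = 2403.90 / 1000 = 2.4039

2.404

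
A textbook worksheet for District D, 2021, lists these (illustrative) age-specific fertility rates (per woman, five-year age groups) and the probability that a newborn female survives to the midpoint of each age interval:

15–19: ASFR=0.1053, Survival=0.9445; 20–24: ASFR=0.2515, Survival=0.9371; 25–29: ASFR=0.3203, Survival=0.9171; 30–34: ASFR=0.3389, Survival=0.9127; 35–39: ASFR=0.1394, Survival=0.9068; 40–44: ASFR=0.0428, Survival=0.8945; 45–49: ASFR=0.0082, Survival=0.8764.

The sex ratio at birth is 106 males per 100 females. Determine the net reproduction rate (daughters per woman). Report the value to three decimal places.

Proportion female at birth = 100 / (100 + 106) = 0.48544.
Each age group contributes 5 × ASFR × survival:
  15–19: 5 × 0.1053 × 0.9445 = 0.49728
  20–24: 5 × 0.2515 × 0.9371 = 1.17840
  25–29: 5 × 0.3203 × 0.9171 = 1.46874
  30–34: 5 × 0.3389 × 0.9127 = 1.54657
  35–39: 5 × 0.1394 × 0.9068 = 0.63204
  40–44: 5 × 0.0428 × 0.8945 = 0.19142
  45–49: 5 × 0.0082 × 0.8764 = 0.03593
Sum = 5.55038
NRR = 0.48544 × 5.55038 = 2.69438
With NRR above 1 the population is above replacement fertility.

2.694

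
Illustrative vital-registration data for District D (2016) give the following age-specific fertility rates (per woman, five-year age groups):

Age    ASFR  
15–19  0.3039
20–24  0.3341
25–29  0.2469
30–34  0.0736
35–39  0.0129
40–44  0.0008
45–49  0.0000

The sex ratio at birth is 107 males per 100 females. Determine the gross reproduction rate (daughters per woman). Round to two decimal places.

2.35

Proportion female at birth = 100 / (100 + 107) = 0.48309.
Sum of ASFRs = 0.3039 + 0.3341 + 0.2469 + 0.0736 + 0.0129 + 0.0008 + 0.0000 = 0.9722
TFR = 5 × 0.9722 = 4.861
GRR = 0.48309 × 4.861 = 2.34830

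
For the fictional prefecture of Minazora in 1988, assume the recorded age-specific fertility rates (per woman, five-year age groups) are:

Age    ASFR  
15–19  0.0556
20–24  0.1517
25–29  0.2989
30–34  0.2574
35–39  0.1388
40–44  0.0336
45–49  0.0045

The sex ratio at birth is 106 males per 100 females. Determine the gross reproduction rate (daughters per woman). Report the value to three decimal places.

Proportion female at birth = 100 / (100 + 106) = 0.48544.
Sum of ASFRs = 0.0556 + 0.1517 + 0.2989 + 0.2574 + 0.1388 + 0.0336 + 0.0045 = 0.9405
TFR = 5 × 0.9405 = 4.7025
GRR = 0.48544 × 4.7025 = 2.28278

2.283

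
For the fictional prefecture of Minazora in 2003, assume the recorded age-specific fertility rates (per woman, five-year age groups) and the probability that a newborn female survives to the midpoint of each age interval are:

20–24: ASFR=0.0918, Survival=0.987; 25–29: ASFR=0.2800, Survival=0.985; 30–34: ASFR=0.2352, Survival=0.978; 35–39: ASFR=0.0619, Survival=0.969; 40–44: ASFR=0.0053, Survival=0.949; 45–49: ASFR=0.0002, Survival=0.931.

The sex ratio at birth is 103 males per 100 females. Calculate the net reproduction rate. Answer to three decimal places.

1.630

Proportion female at birth = 100 / (100 + 103) = 0.49261.
Each age group contributes 5 × ASFR × survival:
  20–24: 5 × 0.0918 × 0.987 = 0.45303
  25–29: 5 × 0.2800 × 0.985 = 1.37900
  30–34: 5 × 0.2352 × 0.978 = 1.15013
  35–39: 5 × 0.0619 × 0.969 = 0.29991
  40–44: 5 × 0.0053 × 0.949 = 0.02515
  45–49: 5 × 0.0002 × 0.931 = 0.00093
Sum = 3.30815
NRR = 0.49261 × 3.30815 = 1.62963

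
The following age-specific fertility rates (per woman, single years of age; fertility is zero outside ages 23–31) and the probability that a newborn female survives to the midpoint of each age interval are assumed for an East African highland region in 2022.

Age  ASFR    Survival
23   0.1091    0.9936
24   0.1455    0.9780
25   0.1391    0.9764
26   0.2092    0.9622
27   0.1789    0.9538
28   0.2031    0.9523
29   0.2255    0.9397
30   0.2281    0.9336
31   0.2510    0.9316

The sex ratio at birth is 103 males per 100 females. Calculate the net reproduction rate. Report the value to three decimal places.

0.793

Proportion female at birth = 100 / (100 + 103) = 0.49261.
Each age group contributes 1 × ASFR × survival:
  23: 1 × 0.1091 × 0.9936 = 0.10840
  24: 1 × 0.1455 × 0.9780 = 0.14230
  25: 1 × 0.1391 × 0.9764 = 0.13582
  26: 1 × 0.2092 × 0.9622 = 0.20129
  27: 1 × 0.1789 × 0.9538 = 0.17063
  28: 1 × 0.2031 × 0.9523 = 0.19341
  29: 1 × 0.2255 × 0.9397 = 0.21190
  30: 1 × 0.2281 × 0.9336 = 0.21295
  31: 1 × 0.2510 × 0.9316 = 0.23383
Sum = 1.61053
NRR = 0.49261 × 1.61053 = 0.79336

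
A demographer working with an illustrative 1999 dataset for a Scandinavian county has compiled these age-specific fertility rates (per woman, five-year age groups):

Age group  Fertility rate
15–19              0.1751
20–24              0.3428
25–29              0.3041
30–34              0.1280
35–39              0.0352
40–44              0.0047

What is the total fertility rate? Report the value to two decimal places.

4.95

Sum of ASFRs = 0.1751 + 0.3428 + 0.3041 + 0.1280 + 0.0352 + 0.0047 = 0.9899
TFR = 5 × 0.9899 = 4.9495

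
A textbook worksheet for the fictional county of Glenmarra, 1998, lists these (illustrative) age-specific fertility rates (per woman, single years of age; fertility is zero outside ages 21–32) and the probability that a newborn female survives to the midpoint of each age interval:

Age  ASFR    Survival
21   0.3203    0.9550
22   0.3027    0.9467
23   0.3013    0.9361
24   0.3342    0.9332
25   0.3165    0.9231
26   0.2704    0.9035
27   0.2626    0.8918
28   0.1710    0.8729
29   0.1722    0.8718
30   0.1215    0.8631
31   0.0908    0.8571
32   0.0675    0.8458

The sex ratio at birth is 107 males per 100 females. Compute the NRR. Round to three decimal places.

Proportion female at birth = 100 / (100 + 107) = 0.48309.
Survival-weighted fertility by age (1·fₓ·Sₓ):
  21: 1 × 0.3203 × 0.9550 = 0.30589
  22: 1 × 0.3027 × 0.9467 = 0.28657
  23: 1 × 0.3013 × 0.9361 = 0.28205
  24: 1 × 0.3342 × 0.9332 = 0.31188
  25: 1 × 0.3165 × 0.9231 = 0.29216
  26: 1 × 0.2704 × 0.9035 = 0.24431
  27: 1 × 0.2626 × 0.8918 = 0.23419
  28: 1 × 0.1710 × 0.8729 = 0.14927
  29: 1 × 0.1722 × 0.8718 = 0.15012
  30: 1 × 0.1215 × 0.8631 = 0.10487
  31: 1 × 0.0908 × 0.8571 = 0.07782
  32: 1 × 0.0675 × 0.8458 = 0.05709
Sum = 2.49622
NRR = 0.48309 × 2.49622 = 1.20590
An NRR exceeding 1 indicates intrinsic growth under these rates.

1.206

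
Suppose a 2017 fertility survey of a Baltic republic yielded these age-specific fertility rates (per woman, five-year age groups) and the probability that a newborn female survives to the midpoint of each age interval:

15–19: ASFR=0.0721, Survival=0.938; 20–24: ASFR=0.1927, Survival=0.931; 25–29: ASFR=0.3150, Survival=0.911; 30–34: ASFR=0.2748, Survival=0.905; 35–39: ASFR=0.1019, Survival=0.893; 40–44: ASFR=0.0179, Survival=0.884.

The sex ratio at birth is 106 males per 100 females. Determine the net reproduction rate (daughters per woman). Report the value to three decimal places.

2.159

Proportion female at birth = 100 / (100 + 106) = 0.48544.
Each age group contributes 5 × ASFR × survival:
  15–19: 5 × 0.0721 × 0.938 = 0.33815
  20–24: 5 × 0.1927 × 0.931 = 0.89702
  25–29: 5 × 0.3150 × 0.911 = 1.43483
  30–34: 5 × 0.2748 × 0.905 = 1.24347
  35–39: 5 × 0.1019 × 0.893 = 0.45498
  40–44: 5 × 0.0179 × 0.884 = 0.07912
Sum = 4.44757
NRR = 0.48544 × 4.44757 = 2.15903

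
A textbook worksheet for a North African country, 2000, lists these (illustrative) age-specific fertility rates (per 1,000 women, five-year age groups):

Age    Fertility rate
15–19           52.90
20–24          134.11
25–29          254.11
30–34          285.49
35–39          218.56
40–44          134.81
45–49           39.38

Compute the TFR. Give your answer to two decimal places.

Sum of ASFRs = 52.90 + 134.11 + 254.11 + 285.49 + 218.56 + 134.81 + 39.38 = 1119.36
TFR = 5 × 1119.36 / 1000 = 5.5968

5.60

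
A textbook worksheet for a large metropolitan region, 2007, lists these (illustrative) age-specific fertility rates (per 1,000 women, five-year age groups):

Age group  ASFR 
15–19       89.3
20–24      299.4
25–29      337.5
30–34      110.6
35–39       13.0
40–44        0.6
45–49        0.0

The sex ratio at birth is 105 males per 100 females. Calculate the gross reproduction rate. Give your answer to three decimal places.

Proportion female at birth = 100 / (100 + 105) = 0.48780.
Sum of ASFRs = 89.3 + 299.4 + 337.5 + 110.6 + 13.0 + 0.6 + 0.0 = 850.4
TFR = 5 × 850.4 / 1000 = 4.252
GRR = 0.48780 × 4.252 = 2.07413

2.074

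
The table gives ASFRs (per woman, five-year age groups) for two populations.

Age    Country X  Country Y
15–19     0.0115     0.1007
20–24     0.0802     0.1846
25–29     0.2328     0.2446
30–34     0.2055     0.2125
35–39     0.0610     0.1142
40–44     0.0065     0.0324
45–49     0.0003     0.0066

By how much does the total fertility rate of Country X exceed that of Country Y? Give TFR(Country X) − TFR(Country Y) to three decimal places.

Country X:
  Sum of ASFRs = 0.0115 + 0.0802 + 0.2328 + 0.2055 + 0.0610 + 0.0065 + 0.0003 = 0.5978
  TFR = 5 × 0.5978 = 2.989
Country Y:
  Sum of ASFRs = 0.1007 + 0.1846 + 0.2446 + 0.2125 + 0.1142 + 0.0324 + 0.0066 = 0.8956
  TFR = 5 × 0.8956 = 4.478
Difference = 2.989 − 4.478 = -1.489

-1.489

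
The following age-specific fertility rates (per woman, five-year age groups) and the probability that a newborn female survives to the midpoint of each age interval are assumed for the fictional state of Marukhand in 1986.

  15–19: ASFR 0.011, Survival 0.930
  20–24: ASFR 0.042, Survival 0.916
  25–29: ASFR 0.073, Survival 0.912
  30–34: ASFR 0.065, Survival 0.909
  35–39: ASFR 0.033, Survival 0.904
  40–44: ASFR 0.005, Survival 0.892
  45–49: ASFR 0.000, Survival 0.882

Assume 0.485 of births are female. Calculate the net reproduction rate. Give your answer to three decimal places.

Proportion female at birth = 0.485.
Each age group contributes 5 × ASFR × survival:
  15–19: 5 × 0.011 × 0.930 = 0.05115
  20–24: 5 × 0.042 × 0.916 = 0.19236
  25–29: 5 × 0.073 × 0.912 = 0.33288
  30–34: 5 × 0.065 × 0.909 = 0.29543
  35–39: 5 × 0.033 × 0.904 = 0.14916
  40–44: 5 × 0.005 × 0.892 = 0.02230
  45–49: 5 × 0.000 × 0.882 = 0.00000
Sum = 1.04328
NRR = 0.485 × 1.04328 = 0.50599
NRR < 1, so the cohort does not fully replace itself.

0.506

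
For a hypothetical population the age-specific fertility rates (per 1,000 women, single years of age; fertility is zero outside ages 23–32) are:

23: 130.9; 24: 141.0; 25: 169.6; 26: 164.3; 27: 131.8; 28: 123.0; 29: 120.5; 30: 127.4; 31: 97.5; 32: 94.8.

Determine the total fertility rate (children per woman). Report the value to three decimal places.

Sum of ASFRs = 130.9 + 141.0 + 169.6 + 164.3 + 131.8 + 123.0 + 120.5 + 127.4 + 97.5 + 94.8 = 1300.8
TFR = 1300.8 / 1000 = 1.3008

1.301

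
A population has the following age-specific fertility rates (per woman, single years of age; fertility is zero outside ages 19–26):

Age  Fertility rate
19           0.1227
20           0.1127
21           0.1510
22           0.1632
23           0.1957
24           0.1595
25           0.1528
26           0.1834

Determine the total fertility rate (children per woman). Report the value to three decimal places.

1.241

Sum of ASFRs = 0.1227 + 0.1127 + 0.1510 + 0.1632 + 0.1957 + 0.1595 + 0.1528 + 0.1834 = 1.2410
TFR = 1.241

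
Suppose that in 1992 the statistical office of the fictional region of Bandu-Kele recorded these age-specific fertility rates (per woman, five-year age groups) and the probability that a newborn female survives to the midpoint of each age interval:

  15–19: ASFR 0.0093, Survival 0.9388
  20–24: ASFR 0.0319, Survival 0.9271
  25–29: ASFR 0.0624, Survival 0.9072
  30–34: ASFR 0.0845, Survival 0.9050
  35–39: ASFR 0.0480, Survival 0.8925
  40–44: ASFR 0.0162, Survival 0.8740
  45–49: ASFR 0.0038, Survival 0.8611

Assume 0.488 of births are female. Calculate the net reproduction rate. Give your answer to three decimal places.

Proportion female at birth = 0.488.
Weighting each age-specific rate by interval width and survival:
  15–19: 5 × 0.0093 × 0.9388 = 0.04365
  20–24: 5 × 0.0319 × 0.9271 = 0.14787
  25–29: 5 × 0.0624 × 0.9072 = 0.28305
  30–34: 5 × 0.0845 × 0.9050 = 0.38236
  35–39: 5 × 0.0480 × 0.8925 = 0.21420
  40–44: 5 × 0.0162 × 0.8740 = 0.07079
  45–49: 5 × 0.0038 × 0.8611 = 0.01636
Sum = 1.15828
NRR = 0.488 × 1.15828 = 0.56524
NRR < 1, so the cohort does not fully replace itself.

0.565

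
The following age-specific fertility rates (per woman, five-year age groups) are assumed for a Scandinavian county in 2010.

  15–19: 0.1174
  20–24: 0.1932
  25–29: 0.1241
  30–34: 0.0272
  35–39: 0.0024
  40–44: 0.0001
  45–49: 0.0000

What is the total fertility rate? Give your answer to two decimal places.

Sum of ASFRs = 0.1174 + 0.1932 + 0.1241 + 0.0272 + 0.0024 + 0.0001 + 0.0000 = 0.4644
TFR = 5 × 0.4644 = 2.322

2.32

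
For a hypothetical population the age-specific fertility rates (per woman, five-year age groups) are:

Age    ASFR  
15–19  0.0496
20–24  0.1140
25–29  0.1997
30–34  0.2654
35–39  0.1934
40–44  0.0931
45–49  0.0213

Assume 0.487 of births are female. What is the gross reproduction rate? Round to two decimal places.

2.28

Proportion female at birth = 0.487.
Sum of ASFRs = 0.0496 + 0.1140 + 0.1997 + 0.2654 + 0.1934 + 0.0931 + 0.0213 = 0.9365
TFR = 5 × 0.9365 = 4.6825
GRR = 0.487 × 4.6825 = 2.28038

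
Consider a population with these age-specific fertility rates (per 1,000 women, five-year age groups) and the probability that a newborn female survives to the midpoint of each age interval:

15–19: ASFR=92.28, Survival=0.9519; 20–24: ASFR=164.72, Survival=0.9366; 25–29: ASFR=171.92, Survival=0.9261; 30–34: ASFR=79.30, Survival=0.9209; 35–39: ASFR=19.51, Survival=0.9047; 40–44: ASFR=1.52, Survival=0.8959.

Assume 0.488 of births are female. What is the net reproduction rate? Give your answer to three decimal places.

1.204

Proportion female at birth = 0.488.
Each age group contributes 5 × ASFR × survival:
  15–19: 5 × 92.28/1000 × 0.9519 = 0.43921
  20–24: 5 × 164.72/1000 × 0.9366 = 0.77138
  25–29: 5 × 171.92/1000 × 0.9261 = 0.79608
  30–34: 5 × 79.30/1000 × 0.9209 = 0.36514
  35–39: 5 × 19.51/1000 × 0.9047 = 0.08825
  40–44: 5 × 1.52/1000 × 0.8959 = 0.00681
Sum = 2.46687
NRR = 0.488 × 2.46687 = 1.20383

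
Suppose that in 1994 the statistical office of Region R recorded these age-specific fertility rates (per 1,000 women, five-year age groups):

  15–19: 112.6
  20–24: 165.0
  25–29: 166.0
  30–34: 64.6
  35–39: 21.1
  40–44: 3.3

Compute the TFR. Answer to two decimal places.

2.66

Sum of ASFRs = 112.6 + 165.0 + 166.0 + 64.6 + 21.1 + 3.3 = 532.6
TFR = 5 × 532.6 / 1000 = 2.663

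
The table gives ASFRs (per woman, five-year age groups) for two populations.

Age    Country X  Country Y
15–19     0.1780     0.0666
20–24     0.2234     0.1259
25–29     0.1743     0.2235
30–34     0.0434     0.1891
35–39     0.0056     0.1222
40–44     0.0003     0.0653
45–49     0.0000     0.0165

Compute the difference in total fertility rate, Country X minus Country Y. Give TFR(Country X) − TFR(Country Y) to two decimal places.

-0.92

Country X:
  Sum of ASFRs = 0.1780 + 0.2234 + 0.1743 + 0.0434 + 0.0056 + 0.0003 + 0.0000 = 0.6250
  TFR = 5 × 0.6250 = 3.125
Country Y:
  Sum of ASFRs = 0.0666 + 0.1259 + 0.2235 + 0.1891 + 0.1222 + 0.0653 + 0.0165 = 0.8091
  TFR = 5 × 0.8091 = 4.0455
Difference = 3.125 − 4.0455 = -0.9205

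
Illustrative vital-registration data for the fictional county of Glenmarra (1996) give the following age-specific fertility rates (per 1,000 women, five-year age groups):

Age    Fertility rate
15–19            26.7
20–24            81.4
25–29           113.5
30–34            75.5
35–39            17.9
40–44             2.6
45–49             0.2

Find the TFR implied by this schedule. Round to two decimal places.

Sum of ASFRs = 26.7 + 81.4 + 113.5 + 75.5 + 17.9 + 2.6 + 0.2 = 317.8
TFR = 5 × 317.8 / 1000 = 1.589

1.59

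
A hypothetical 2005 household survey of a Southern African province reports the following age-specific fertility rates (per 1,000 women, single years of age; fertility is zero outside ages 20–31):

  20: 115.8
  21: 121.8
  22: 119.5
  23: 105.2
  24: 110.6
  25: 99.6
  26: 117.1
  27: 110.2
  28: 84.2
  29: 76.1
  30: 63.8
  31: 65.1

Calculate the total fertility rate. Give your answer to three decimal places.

1.189

Sum of ASFRs = 115.8 + 121.8 + 119.5 + 105.2 + 110.6 + 99.6 + 117.1 + 110.2 + 84.2 + 76.1 + 63.8 + 65.1 = 1189.0
TFR = 1189.0 / 1000 = 1.189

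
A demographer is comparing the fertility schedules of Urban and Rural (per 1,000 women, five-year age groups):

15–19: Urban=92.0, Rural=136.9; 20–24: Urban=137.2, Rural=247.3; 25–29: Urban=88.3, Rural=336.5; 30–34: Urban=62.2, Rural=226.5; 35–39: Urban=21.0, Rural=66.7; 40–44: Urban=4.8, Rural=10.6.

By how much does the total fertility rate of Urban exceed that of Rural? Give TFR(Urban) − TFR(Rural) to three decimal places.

-3.095

Urban:
  Sum of ASFRs = 92.0 + 137.2 + 88.3 + 62.2 + 21.0 + 4.8 = 405.5
  TFR = 5 × 405.5 / 1000 = 2.0275
Rural:
  Sum of ASFRs = 136.9 + 247.3 + 336.5 + 226.5 + 66.7 + 10.6 = 1024.5
  TFR = 5 × 1024.5 / 1000 = 5.1225
Difference = 2.0275 − 5.1225 = -3.095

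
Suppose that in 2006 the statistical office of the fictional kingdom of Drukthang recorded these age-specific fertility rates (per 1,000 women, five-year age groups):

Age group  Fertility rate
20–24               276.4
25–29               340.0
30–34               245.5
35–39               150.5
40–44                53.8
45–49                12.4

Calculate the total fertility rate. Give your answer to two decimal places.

Sum of ASFRs = 276.4 + 340.0 + 245.5 + 150.5 + 53.8 + 12.4 = 1078.6
TFR = 5 × 1078.6 / 1000 = 5.393

5.39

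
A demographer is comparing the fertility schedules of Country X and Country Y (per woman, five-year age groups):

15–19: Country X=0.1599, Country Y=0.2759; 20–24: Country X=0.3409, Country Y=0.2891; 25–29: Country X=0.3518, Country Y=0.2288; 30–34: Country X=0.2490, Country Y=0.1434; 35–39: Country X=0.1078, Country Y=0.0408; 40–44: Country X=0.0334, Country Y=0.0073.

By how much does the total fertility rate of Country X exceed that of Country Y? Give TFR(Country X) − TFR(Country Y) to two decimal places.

Country X:
  Sum of ASFRs = 0.1599 + 0.3409 + 0.3518 + 0.2490 + 0.1078 + 0.0334 = 1.2428
  TFR = 5 × 1.2428 = 6.214
Country Y:
  Sum of ASFRs = 0.2759 + 0.2891 + 0.2288 + 0.1434 + 0.0408 + 0.0073 = 0.9853
  TFR = 5 × 0.9853 = 4.9265
Difference = 6.214 − 4.9265 = 1.2875

1.29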